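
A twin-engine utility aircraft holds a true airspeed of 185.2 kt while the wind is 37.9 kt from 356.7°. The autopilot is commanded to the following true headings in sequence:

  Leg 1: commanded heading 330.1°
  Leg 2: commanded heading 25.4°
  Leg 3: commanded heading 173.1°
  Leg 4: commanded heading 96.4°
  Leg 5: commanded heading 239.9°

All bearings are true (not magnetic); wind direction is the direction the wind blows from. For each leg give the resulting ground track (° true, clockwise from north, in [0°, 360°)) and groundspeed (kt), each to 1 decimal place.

Leg 1: track=323.7°, groundspeed=152.3 kt
Leg 2: track=32.2°, groundspeed=153.0 kt
Leg 3: track=173.7°, groundspeed=223.0 kt
Leg 4: track=107.4°, groundspeed=195.2 kt
Leg 5: track=230.4°, groundspeed=205.1 kt

Leg 1: heading 330.1°; drift -6.4° → track 323.7°, groundspeed 152.3 kt
Leg 2: heading 25.4°; drift +6.8° → track 32.2°, groundspeed 153.0 kt
Leg 3: heading 173.1°; drift +0.6° → track 173.7°, groundspeed 223.0 kt
Leg 4: heading 96.4°; drift +11.0° → track 107.4°, groundspeed 195.2 kt
Leg 5: heading 239.9°; drift -9.5° → track 230.4°, groundspeed 205.1 kt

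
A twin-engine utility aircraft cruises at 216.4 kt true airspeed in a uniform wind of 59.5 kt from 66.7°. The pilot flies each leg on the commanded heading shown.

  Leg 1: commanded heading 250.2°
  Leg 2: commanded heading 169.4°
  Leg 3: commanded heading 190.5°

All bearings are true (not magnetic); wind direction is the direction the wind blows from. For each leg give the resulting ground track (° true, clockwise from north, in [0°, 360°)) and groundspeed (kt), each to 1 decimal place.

Leg 1: track=249.4°, groundspeed=275.8 kt
Leg 2: track=183.6°, groundspeed=236.7 kt
Leg 3: track=201.7°, groundspeed=254.4 kt

Leg 1: heading 250.2°; drift -0.8° → track 249.4°, groundspeed 275.8 kt
Leg 2: heading 169.4°; drift +14.2° → track 183.6°, groundspeed 236.7 kt
Leg 3: heading 190.5°; drift +11.2° → track 201.7°, groundspeed 254.4 kt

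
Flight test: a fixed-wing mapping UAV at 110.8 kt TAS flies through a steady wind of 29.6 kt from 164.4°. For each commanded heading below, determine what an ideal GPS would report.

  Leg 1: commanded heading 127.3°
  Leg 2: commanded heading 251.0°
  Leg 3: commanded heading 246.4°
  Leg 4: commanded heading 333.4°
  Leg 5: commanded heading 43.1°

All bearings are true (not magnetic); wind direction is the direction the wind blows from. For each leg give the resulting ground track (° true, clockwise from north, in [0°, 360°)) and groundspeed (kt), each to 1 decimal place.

Leg 1: heading 127.3°; drift -11.6° → track 115.7°, groundspeed 89.0 kt
Leg 2: heading 251.0°; drift +15.2° → track 266.2°, groundspeed 113.0 kt
Leg 3: heading 246.4°; drift +15.4° → track 261.8°, groundspeed 110.6 kt
Leg 4: heading 333.4°; drift +2.3° → track 335.7°, groundspeed 140.0 kt
Leg 5: heading 43.1°; drift -11.3° → track 31.8°, groundspeed 128.7 kt

Leg 1: track=115.7°, groundspeed=89.0 kt
Leg 2: track=266.2°, groundspeed=113.0 kt
Leg 3: track=261.8°, groundspeed=110.6 kt
Leg 4: track=335.7°, groundspeed=140.0 kt
Leg 5: track=31.8°, groundspeed=128.7 kt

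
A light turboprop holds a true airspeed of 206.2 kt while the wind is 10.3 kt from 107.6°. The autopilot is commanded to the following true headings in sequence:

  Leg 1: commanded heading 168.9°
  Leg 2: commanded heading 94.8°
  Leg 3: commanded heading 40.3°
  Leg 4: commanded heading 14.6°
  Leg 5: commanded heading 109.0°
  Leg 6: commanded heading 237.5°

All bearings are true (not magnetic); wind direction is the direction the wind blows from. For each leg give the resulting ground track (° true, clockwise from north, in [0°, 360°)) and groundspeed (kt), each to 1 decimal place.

Leg 1: track=171.5°, groundspeed=201.5 kt
Leg 2: track=94.1°, groundspeed=196.2 kt
Leg 3: track=37.6°, groundspeed=202.4 kt
Leg 4: track=11.8°, groundspeed=207.0 kt
Leg 5: track=109.1°, groundspeed=195.9 kt
Leg 6: track=239.6°, groundspeed=213.0 kt

Leg 1: heading 168.9°; drift +2.6° → track 171.5°, groundspeed 201.5 kt
Leg 2: heading 94.8°; drift -0.7° → track 94.1°, groundspeed 196.2 kt
Leg 3: heading 40.3°; drift -2.7° → track 37.6°, groundspeed 202.4 kt
Leg 4: heading 14.6°; drift -2.8° → track 11.8°, groundspeed 207.0 kt
Leg 5: heading 109.0°; drift +0.1° → track 109.1°, groundspeed 195.9 kt
Leg 6: heading 237.5°; drift +2.1° → track 239.6°, groundspeed 213.0 kt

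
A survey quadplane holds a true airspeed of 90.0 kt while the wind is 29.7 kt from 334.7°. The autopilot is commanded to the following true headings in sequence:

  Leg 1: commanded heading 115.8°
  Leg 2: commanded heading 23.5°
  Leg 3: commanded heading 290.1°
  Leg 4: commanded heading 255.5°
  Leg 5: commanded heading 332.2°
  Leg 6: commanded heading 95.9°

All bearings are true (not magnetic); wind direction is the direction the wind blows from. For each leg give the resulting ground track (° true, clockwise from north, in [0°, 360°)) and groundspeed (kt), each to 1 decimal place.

Leg 1: heading 115.8°; drift +9.4° → track 125.2°, groundspeed 114.6 kt
Leg 2: heading 23.5°; drift +17.6° → track 41.1°, groundspeed 73.9 kt
Leg 3: heading 290.1°; drift -16.9° → track 273.2°, groundspeed 71.9 kt
Leg 4: heading 255.5°; drift -19.1° → track 236.4°, groundspeed 89.3 kt
Leg 5: heading 332.2°; drift -1.2° → track 331.0°, groundspeed 60.3 kt
Leg 6: heading 95.9°; drift +13.6° → track 109.5°, groundspeed 108.4 kt

Leg 1: track=125.2°, groundspeed=114.6 kt
Leg 2: track=41.1°, groundspeed=73.9 kt
Leg 3: track=273.2°, groundspeed=71.9 kt
Leg 4: track=236.4°, groundspeed=89.3 kt
Leg 5: track=331.0°, groundspeed=60.3 kt
Leg 6: track=109.5°, groundspeed=108.4 kt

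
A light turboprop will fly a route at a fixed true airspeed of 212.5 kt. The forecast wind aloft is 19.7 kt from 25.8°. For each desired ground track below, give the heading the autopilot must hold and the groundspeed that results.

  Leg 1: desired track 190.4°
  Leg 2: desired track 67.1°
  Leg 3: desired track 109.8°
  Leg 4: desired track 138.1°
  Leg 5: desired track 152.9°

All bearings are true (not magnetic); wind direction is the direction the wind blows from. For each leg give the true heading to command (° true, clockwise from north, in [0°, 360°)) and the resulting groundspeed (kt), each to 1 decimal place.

Leg 1: desired track 190.4°; wind correction -1.4° → command heading 189.0°, groundspeed 231.4 kt
Leg 2: desired track 67.1°; wind correction -3.5° → command heading 63.6°, groundspeed 197.3 kt
Leg 3: desired track 109.8°; wind correction -5.3° → command heading 104.5°, groundspeed 209.5 kt
Leg 4: desired track 138.1°; wind correction -4.9° → command heading 133.2°, groundspeed 219.2 kt
Leg 5: desired track 152.9°; wind correction -4.2° → command heading 148.7°, groundspeed 223.8 kt

Leg 1: heading=189.0°, groundspeed=231.4 kt
Leg 2: heading=63.6°, groundspeed=197.3 kt
Leg 3: heading=104.5°, groundspeed=209.5 kt
Leg 4: heading=133.2°, groundspeed=219.2 kt
Leg 5: heading=148.7°, groundspeed=223.8 kt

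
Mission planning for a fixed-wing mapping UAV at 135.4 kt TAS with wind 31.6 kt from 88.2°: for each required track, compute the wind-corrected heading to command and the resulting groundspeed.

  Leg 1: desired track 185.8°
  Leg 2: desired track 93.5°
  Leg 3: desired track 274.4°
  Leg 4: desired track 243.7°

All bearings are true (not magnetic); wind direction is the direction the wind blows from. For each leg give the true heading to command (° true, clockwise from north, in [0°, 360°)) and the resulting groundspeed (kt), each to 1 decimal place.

Leg 1: heading=172.4°, groundspeed=135.9 kt
Leg 2: heading=92.3°, groundspeed=103.9 kt
Leg 3: heading=275.8°, groundspeed=166.8 kt
Leg 4: heading=238.1°, groundspeed=163.5 kt

Leg 1: desired track 185.8°; wind correction -13.4° → command heading 172.4°, groundspeed 135.9 kt
Leg 2: desired track 93.5°; wind correction -1.2° → command heading 92.3°, groundspeed 103.9 kt
Leg 3: desired track 274.4°; wind correction +1.4° → command heading 275.8°, groundspeed 166.8 kt
Leg 4: desired track 243.7°; wind correction -5.6° → command heading 238.1°, groundspeed 163.5 kt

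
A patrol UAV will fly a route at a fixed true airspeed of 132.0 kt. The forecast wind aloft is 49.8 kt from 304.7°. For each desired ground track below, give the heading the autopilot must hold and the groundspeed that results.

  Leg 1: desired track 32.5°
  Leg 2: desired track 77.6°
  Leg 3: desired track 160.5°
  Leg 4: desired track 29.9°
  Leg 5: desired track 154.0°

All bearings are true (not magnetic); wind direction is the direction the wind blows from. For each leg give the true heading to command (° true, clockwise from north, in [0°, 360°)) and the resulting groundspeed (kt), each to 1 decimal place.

Leg 1: heading=10.4°, groundspeed=120.3 kt
Leg 2: heading=61.6°, groundspeed=160.8 kt
Leg 3: heading=173.2°, groundspeed=169.1 kt
Leg 4: heading=7.8°, groundspeed=118.1 kt
Leg 5: heading=164.6°, groundspeed=173.2 kt

Leg 1: desired track 32.5°; wind correction -22.1° → command heading 10.4°, groundspeed 120.3 kt
Leg 2: desired track 77.6°; wind correction -16.0° → command heading 61.6°, groundspeed 160.8 kt
Leg 3: desired track 160.5°; wind correction +12.7° → command heading 173.2°, groundspeed 169.1 kt
Leg 4: desired track 29.9°; wind correction -22.1° → command heading 7.8°, groundspeed 118.1 kt
Leg 5: desired track 154.0°; wind correction +10.6° → command heading 164.6°, groundspeed 173.2 kt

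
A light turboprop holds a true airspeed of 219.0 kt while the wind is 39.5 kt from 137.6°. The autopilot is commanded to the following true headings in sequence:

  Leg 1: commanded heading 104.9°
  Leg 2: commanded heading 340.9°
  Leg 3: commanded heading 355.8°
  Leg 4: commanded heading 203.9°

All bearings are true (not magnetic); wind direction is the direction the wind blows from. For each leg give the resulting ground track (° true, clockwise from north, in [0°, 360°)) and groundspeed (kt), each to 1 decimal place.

Leg 1: heading 104.9°; drift -6.6° → track 98.3°, groundspeed 187.0 kt
Leg 2: heading 340.9°; drift -3.5° → track 337.4°, groundspeed 255.8 kt
Leg 3: heading 355.8°; drift -5.6° → track 350.2°, groundspeed 251.2 kt
Leg 4: heading 203.9°; drift +10.1° → track 214.0°, groundspeed 206.3 kt

Leg 1: track=98.3°, groundspeed=187.0 kt
Leg 2: track=337.4°, groundspeed=255.8 kt
Leg 3: track=350.2°, groundspeed=251.2 kt
Leg 4: track=214.0°, groundspeed=206.3 kt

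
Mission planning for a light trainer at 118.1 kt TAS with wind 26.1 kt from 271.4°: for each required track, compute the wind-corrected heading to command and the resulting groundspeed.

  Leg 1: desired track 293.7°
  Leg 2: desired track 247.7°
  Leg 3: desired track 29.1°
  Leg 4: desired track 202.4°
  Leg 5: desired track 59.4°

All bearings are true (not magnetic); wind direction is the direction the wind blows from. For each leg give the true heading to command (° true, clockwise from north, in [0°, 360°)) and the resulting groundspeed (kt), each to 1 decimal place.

Leg 1: desired track 293.7°; wind correction -4.8° → command heading 288.9°, groundspeed 93.5 kt
Leg 2: desired track 247.7°; wind correction +5.1° → command heading 252.8°, groundspeed 93.7 kt
Leg 3: desired track 29.1°; wind correction -11.3° → command heading 17.8°, groundspeed 127.9 kt
Leg 4: desired track 202.4°; wind correction +11.9° → command heading 214.3°, groundspeed 106.2 kt
Leg 5: desired track 59.4°; wind correction -6.7° → command heading 52.7°, groundspeed 139.4 kt

Leg 1: heading=288.9°, groundspeed=93.5 kt
Leg 2: heading=252.8°, groundspeed=93.7 kt
Leg 3: heading=17.8°, groundspeed=127.9 kt
Leg 4: heading=214.3°, groundspeed=106.2 kt
Leg 5: heading=52.7°, groundspeed=139.4 kt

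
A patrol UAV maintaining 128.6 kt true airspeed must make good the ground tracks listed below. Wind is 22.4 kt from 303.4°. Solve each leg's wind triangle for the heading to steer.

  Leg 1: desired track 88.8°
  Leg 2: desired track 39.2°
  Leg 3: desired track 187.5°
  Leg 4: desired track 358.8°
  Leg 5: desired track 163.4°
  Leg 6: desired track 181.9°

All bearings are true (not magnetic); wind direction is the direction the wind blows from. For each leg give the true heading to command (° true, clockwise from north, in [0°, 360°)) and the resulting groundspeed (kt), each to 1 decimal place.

Leg 1: desired track 88.8°; wind correction -5.7° → command heading 83.1°, groundspeed 146.4 kt
Leg 2: desired track 39.2°; wind correction -10.0° → command heading 29.2°, groundspeed 128.9 kt
Leg 3: desired track 187.5°; wind correction +9.0° → command heading 196.5°, groundspeed 136.8 kt
Leg 4: desired track 358.8°; wind correction -8.2° → command heading 350.6°, groundspeed 114.6 kt
Leg 5: desired track 163.4°; wind correction +6.4° → command heading 169.8°, groundspeed 145.0 kt
Leg 6: desired track 181.9°; wind correction +8.5° → command heading 190.4°, groundspeed 138.9 kt

Leg 1: heading=83.1°, groundspeed=146.4 kt
Leg 2: heading=29.2°, groundspeed=128.9 kt
Leg 3: heading=196.5°, groundspeed=136.8 kt
Leg 4: heading=350.6°, groundspeed=114.6 kt
Leg 5: heading=169.8°, groundspeed=145.0 kt
Leg 6: heading=190.4°, groundspeed=138.9 kt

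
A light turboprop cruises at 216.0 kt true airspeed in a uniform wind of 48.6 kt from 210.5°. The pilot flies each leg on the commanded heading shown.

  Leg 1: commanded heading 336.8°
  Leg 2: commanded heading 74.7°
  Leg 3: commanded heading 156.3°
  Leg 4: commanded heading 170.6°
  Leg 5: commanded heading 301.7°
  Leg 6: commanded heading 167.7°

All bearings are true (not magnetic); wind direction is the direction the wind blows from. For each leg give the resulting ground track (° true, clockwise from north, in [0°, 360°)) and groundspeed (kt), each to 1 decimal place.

Leg 1: heading 336.8°; drift +9.1° → track 345.9°, groundspeed 247.9 kt
Leg 2: heading 74.7°; drift -7.7° → track 67.0°, groundspeed 253.1 kt
Leg 3: heading 156.3°; drift -11.9° → track 144.4°, groundspeed 191.7 kt
Leg 4: heading 170.6°; drift -9.9° → track 160.7°, groundspeed 181.4 kt
Leg 5: heading 301.7°; drift +12.6° → track 314.3°, groundspeed 222.4 kt
Leg 6: heading 167.7°; drift -10.4° → track 157.3°, groundspeed 183.3 kt

Leg 1: track=345.9°, groundspeed=247.9 kt
Leg 2: track=67.0°, groundspeed=253.1 kt
Leg 3: track=144.4°, groundspeed=191.7 kt
Leg 4: track=160.7°, groundspeed=181.4 kt
Leg 5: track=314.3°, groundspeed=222.4 kt
Leg 6: track=157.3°, groundspeed=183.3 kt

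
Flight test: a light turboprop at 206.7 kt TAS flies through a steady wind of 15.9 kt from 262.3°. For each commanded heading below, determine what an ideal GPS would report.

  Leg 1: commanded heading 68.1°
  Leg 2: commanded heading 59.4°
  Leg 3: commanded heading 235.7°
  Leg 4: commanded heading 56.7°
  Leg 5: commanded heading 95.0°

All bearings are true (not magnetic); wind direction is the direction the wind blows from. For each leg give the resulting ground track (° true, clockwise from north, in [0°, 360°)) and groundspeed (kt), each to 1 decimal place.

Leg 1: track=69.1°, groundspeed=222.1 kt
Leg 2: track=61.0°, groundspeed=221.4 kt
Leg 3: track=233.6°, groundspeed=192.6 kt
Leg 4: track=58.5°, groundspeed=221.1 kt
Leg 5: track=94.1°, groundspeed=222.2 kt

Leg 1: heading 68.1°; drift +1.0° → track 69.1°, groundspeed 222.1 kt
Leg 2: heading 59.4°; drift +1.6° → track 61.0°, groundspeed 221.4 kt
Leg 3: heading 235.7°; drift -2.1° → track 233.6°, groundspeed 192.6 kt
Leg 4: heading 56.7°; drift +1.8° → track 58.5°, groundspeed 221.1 kt
Leg 5: heading 95.0°; drift -0.9° → track 94.1°, groundspeed 222.2 kt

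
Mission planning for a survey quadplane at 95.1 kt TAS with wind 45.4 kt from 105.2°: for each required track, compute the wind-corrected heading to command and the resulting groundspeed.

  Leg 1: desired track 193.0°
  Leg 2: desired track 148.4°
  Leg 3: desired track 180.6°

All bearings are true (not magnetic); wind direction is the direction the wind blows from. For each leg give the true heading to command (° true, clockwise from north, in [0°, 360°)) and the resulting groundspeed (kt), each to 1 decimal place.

Leg 1: heading=164.5°, groundspeed=81.8 kt
Leg 2: heading=129.3°, groundspeed=56.8 kt
Leg 3: heading=153.1°, groundspeed=72.9 kt

Leg 1: desired track 193.0°; wind correction -28.5° → command heading 164.5°, groundspeed 81.8 kt
Leg 2: desired track 148.4°; wind correction -19.1° → command heading 129.3°, groundspeed 56.8 kt
Leg 3: desired track 180.6°; wind correction -27.5° → command heading 153.1°, groundspeed 72.9 kt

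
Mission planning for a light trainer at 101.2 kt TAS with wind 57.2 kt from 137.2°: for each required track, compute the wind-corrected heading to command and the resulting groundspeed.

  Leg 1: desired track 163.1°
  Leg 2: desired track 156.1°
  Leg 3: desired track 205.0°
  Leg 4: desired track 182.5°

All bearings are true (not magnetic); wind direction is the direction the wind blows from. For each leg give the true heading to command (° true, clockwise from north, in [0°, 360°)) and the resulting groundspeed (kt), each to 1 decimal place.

Leg 1: heading=148.8°, groundspeed=46.6 kt
Leg 2: heading=145.6°, groundspeed=45.4 kt
Leg 3: heading=173.4°, groundspeed=64.6 kt
Leg 4: heading=158.8°, groundspeed=52.4 kt

Leg 1: desired track 163.1°; wind correction -14.3° → command heading 148.8°, groundspeed 46.6 kt
Leg 2: desired track 156.1°; wind correction -10.5° → command heading 145.6°, groundspeed 45.4 kt
Leg 3: desired track 205.0°; wind correction -31.6° → command heading 173.4°, groundspeed 64.6 kt
Leg 4: desired track 182.5°; wind correction -23.7° → command heading 158.8°, groundspeed 52.4 kt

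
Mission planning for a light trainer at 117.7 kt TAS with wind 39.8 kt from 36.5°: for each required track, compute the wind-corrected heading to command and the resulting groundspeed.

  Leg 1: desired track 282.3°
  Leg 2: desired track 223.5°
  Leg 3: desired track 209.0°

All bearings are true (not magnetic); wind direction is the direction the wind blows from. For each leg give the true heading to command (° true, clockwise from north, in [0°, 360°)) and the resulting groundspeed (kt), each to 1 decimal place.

Leg 1: heading=300.3°, groundspeed=128.3 kt
Leg 2: heading=225.9°, groundspeed=157.1 kt
Leg 3: heading=206.5°, groundspeed=157.0 kt

Leg 1: desired track 282.3°; wind correction +18.0° → command heading 300.3°, groundspeed 128.3 kt
Leg 2: desired track 223.5°; wind correction +2.4° → command heading 225.9°, groundspeed 157.1 kt
Leg 3: desired track 209.0°; wind correction -2.5° → command heading 206.5°, groundspeed 157.0 kt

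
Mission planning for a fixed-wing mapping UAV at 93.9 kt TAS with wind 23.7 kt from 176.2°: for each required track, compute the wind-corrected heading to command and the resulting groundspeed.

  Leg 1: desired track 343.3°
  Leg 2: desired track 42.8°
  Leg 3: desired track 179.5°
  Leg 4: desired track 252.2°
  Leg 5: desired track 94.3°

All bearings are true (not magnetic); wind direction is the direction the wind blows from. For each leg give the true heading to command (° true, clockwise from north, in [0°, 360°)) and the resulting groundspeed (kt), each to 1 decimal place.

Leg 1: desired track 343.3°; wind correction -3.2° → command heading 340.1°, groundspeed 116.9 kt
Leg 2: desired track 42.8°; wind correction +10.6° → command heading 53.4°, groundspeed 108.6 kt
Leg 3: desired track 179.5°; wind correction -0.8° → command heading 178.7°, groundspeed 70.2 kt
Leg 4: desired track 252.2°; wind correction -14.2° → command heading 238.0°, groundspeed 85.3 kt
Leg 5: desired track 94.3°; wind correction +14.5° → command heading 108.8°, groundspeed 87.6 kt

Leg 1: heading=340.1°, groundspeed=116.9 kt
Leg 2: heading=53.4°, groundspeed=108.6 kt
Leg 3: heading=178.7°, groundspeed=70.2 kt
Leg 4: heading=238.0°, groundspeed=85.3 kt
Leg 5: heading=108.8°, groundspeed=87.6 kt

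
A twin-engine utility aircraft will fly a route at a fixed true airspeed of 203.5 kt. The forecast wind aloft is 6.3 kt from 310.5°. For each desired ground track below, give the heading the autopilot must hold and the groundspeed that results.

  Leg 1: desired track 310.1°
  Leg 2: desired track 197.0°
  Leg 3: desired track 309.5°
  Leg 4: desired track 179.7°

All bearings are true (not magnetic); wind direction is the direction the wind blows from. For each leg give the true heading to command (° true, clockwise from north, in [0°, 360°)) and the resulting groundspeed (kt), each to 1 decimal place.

Leg 1: heading=310.1°, groundspeed=197.2 kt
Leg 2: heading=198.6°, groundspeed=205.9 kt
Leg 3: heading=309.5°, groundspeed=197.2 kt
Leg 4: heading=181.0°, groundspeed=207.6 kt

Leg 1: desired track 310.1°; wind correction +0.0° → command heading 310.1°, groundspeed 197.2 kt
Leg 2: desired track 197.0°; wind correction +1.6° → command heading 198.6°, groundspeed 205.9 kt
Leg 3: desired track 309.5°; wind correction +0.0° → command heading 309.5°, groundspeed 197.2 kt
Leg 4: desired track 179.7°; wind correction +1.3° → command heading 181.0°, groundspeed 207.6 kt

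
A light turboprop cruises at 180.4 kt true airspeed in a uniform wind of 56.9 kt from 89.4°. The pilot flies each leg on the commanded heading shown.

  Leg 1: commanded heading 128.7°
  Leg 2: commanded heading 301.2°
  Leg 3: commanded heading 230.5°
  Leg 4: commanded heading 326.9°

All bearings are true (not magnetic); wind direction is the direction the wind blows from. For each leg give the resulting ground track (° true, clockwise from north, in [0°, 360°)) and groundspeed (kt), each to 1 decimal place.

Leg 1: track=143.5°, groundspeed=141.1 kt
Leg 2: track=293.7°, groundspeed=230.7 kt
Leg 3: track=239.5°, groundspeed=227.5 kt
Leg 4: track=314.1°, groundspeed=216.4 kt

Leg 1: heading 128.7°; drift +14.8° → track 143.5°, groundspeed 141.1 kt
Leg 2: heading 301.2°; drift -7.5° → track 293.7°, groundspeed 230.7 kt
Leg 3: heading 230.5°; drift +9.0° → track 239.5°, groundspeed 227.5 kt
Leg 4: heading 326.9°; drift -12.8° → track 314.1°, groundspeed 216.4 kt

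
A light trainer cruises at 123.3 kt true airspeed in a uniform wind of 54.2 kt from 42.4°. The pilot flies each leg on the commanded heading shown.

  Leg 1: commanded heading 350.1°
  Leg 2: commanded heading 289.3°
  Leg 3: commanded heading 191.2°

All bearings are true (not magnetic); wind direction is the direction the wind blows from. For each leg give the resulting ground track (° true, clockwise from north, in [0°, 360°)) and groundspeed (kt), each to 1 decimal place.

Leg 1: heading 350.1°; drift -25.4° → track 324.7°, groundspeed 99.8 kt
Leg 2: heading 289.3°; drift -19.0° → track 270.3°, groundspeed 152.9 kt
Leg 3: heading 191.2°; drift +9.4° → track 200.6°, groundspeed 172.0 kt

Leg 1: track=324.7°, groundspeed=99.8 kt
Leg 2: track=270.3°, groundspeed=152.9 kt
Leg 3: track=200.6°, groundspeed=172.0 kt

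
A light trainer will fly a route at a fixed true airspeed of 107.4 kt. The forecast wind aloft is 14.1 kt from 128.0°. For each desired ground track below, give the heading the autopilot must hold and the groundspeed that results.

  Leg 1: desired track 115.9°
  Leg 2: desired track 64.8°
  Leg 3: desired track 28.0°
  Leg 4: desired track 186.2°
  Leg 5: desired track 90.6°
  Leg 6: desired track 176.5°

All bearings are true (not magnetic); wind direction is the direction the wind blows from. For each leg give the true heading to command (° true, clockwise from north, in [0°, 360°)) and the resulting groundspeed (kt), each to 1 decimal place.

Leg 1: desired track 115.9°; wind correction +1.6° → command heading 117.5°, groundspeed 93.6 kt
Leg 2: desired track 64.8°; wind correction +6.7° → command heading 71.5°, groundspeed 100.3 kt
Leg 3: desired track 28.0°; wind correction +7.4° → command heading 35.4°, groundspeed 108.9 kt
Leg 4: desired track 186.2°; wind correction -6.4° → command heading 179.8°, groundspeed 99.3 kt
Leg 5: desired track 90.6°; wind correction +4.6° → command heading 95.2°, groundspeed 95.9 kt
Leg 6: desired track 176.5°; wind correction -5.6° → command heading 170.9°, groundspeed 97.5 kt

Leg 1: heading=117.5°, groundspeed=93.6 kt
Leg 2: heading=71.5°, groundspeed=100.3 kt
Leg 3: heading=35.4°, groundspeed=108.9 kt
Leg 4: heading=179.8°, groundspeed=99.3 kt
Leg 5: heading=95.2°, groundspeed=95.9 kt
Leg 6: heading=170.9°, groundspeed=97.5 kt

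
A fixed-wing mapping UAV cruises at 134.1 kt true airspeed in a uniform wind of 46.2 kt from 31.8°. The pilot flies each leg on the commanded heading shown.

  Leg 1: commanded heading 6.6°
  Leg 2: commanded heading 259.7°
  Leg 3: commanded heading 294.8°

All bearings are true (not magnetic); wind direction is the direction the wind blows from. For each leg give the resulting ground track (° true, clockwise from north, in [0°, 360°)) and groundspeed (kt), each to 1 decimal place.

Leg 1: track=354.6°, groundspeed=94.4 kt
Leg 2: track=248.0°, groundspeed=168.6 kt
Leg 3: track=276.6°, groundspeed=147.1 kt

Leg 1: heading 6.6°; drift -12.0° → track 354.6°, groundspeed 94.4 kt
Leg 2: heading 259.7°; drift -11.7° → track 248.0°, groundspeed 168.6 kt
Leg 3: heading 294.8°; drift -18.2° → track 276.6°, groundspeed 147.1 kt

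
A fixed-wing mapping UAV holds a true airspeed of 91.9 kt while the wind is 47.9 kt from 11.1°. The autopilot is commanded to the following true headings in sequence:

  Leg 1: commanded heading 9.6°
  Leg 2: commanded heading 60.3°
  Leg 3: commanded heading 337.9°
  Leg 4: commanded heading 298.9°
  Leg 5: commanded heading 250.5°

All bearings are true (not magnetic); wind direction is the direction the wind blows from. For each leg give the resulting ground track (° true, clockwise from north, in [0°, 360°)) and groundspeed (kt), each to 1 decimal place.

Leg 1: heading 9.6°; drift -1.6° → track 8.0°, groundspeed 44.0 kt
Leg 2: heading 60.3°; drift +30.9° → track 91.2°, groundspeed 70.6 kt
Leg 3: heading 337.9°; drift -26.8° → track 311.1°, groundspeed 58.1 kt
Leg 4: heading 298.9°; drift -30.6° → track 268.3°, groundspeed 89.7 kt
Leg 5: heading 250.5°; drift -19.5° → track 231.0°, groundspeed 123.4 kt

Leg 1: track=8.0°, groundspeed=44.0 kt
Leg 2: track=91.2°, groundspeed=70.6 kt
Leg 3: track=311.1°, groundspeed=58.1 kt
Leg 4: track=268.3°, groundspeed=89.7 kt
Leg 5: track=231.0°, groundspeed=123.4 kt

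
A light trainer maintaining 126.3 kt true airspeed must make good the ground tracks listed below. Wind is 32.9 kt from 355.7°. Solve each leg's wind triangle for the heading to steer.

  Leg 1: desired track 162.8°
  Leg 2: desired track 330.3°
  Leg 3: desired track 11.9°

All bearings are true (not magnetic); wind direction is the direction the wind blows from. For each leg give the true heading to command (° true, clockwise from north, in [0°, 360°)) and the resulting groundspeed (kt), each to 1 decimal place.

Leg 1: desired track 162.8°; wind correction -3.3° → command heading 159.5°, groundspeed 158.2 kt
Leg 2: desired track 330.3°; wind correction +6.4° → command heading 336.7°, groundspeed 95.8 kt
Leg 3: desired track 11.9°; wind correction -4.2° → command heading 7.7°, groundspeed 94.4 kt

Leg 1: heading=159.5°, groundspeed=158.2 kt
Leg 2: heading=336.7°, groundspeed=95.8 kt
Leg 3: heading=7.7°, groundspeed=94.4 kt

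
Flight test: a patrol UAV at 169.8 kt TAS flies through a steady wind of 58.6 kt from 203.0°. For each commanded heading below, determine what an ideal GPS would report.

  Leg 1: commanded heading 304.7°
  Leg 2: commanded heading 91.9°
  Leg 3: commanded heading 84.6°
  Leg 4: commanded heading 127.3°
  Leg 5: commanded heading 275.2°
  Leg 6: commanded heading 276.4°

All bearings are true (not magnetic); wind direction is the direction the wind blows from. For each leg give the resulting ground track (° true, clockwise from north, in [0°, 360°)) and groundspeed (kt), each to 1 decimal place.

Leg 1: heading 304.7°; drift +17.5° → track 322.2°, groundspeed 190.5 kt
Leg 2: heading 91.9°; drift -16.0° → track 75.9°, groundspeed 198.6 kt
Leg 3: heading 84.6°; drift -14.6° → track 70.0°, groundspeed 204.3 kt
Leg 4: heading 127.3°; drift -20.1° → track 107.2°, groundspeed 165.4 kt
Leg 5: heading 275.2°; drift +20.2° → track 295.4°, groundspeed 161.8 kt
Leg 6: heading 276.4°; drift +20.1° → track 296.5°, groundspeed 163.0 kt

Leg 1: track=322.2°, groundspeed=190.5 kt
Leg 2: track=75.9°, groundspeed=198.6 kt
Leg 3: track=70.0°, groundspeed=204.3 kt
Leg 4: track=107.2°, groundspeed=165.4 kt
Leg 5: track=295.4°, groundspeed=161.8 kt
Leg 6: track=296.5°, groundspeed=163.0 kt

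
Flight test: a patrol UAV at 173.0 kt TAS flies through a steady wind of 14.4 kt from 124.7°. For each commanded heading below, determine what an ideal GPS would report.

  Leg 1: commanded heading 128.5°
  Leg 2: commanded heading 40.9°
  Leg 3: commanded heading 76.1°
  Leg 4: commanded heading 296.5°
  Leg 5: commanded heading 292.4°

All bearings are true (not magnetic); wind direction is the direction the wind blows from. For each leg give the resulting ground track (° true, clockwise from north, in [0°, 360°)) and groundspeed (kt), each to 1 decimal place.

Leg 1: track=128.8°, groundspeed=158.6 kt
Leg 2: track=36.1°, groundspeed=172.0 kt
Leg 3: track=72.3°, groundspeed=163.8 kt
Leg 4: track=297.1°, groundspeed=187.3 kt
Leg 5: track=293.3°, groundspeed=187.1 kt

Leg 1: heading 128.5°; drift +0.3° → track 128.8°, groundspeed 158.6 kt
Leg 2: heading 40.9°; drift -4.8° → track 36.1°, groundspeed 172.0 kt
Leg 3: heading 76.1°; drift -3.8° → track 72.3°, groundspeed 163.8 kt
Leg 4: heading 296.5°; drift +0.6° → track 297.1°, groundspeed 187.3 kt
Leg 5: heading 292.4°; drift +0.9° → track 293.3°, groundspeed 187.1 kt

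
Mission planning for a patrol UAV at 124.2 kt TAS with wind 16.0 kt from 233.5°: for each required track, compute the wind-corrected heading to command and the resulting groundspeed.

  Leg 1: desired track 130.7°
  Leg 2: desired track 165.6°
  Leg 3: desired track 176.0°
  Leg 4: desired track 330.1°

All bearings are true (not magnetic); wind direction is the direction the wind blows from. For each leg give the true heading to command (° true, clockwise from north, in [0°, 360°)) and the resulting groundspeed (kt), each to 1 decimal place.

Leg 1: desired track 130.7°; wind correction +7.2° → command heading 137.9°, groundspeed 126.8 kt
Leg 2: desired track 165.6°; wind correction +6.9° → command heading 172.5°, groundspeed 117.3 kt
Leg 3: desired track 176.0°; wind correction +6.2° → command heading 182.2°, groundspeed 114.9 kt
Leg 4: desired track 330.1°; wind correction -7.4° → command heading 322.7°, groundspeed 125.0 kt

Leg 1: heading=137.9°, groundspeed=126.8 kt
Leg 2: heading=172.5°, groundspeed=117.3 kt
Leg 3: heading=182.2°, groundspeed=114.9 kt
Leg 4: heading=322.7°, groundspeed=125.0 kt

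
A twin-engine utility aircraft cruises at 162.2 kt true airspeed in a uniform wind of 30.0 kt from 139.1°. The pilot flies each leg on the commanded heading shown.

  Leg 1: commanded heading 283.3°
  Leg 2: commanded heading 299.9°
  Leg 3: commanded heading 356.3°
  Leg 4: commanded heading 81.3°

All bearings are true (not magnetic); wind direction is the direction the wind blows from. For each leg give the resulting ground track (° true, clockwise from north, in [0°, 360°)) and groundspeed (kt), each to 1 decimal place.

Leg 1: track=288.7°, groundspeed=187.4 kt
Leg 2: track=302.9°, groundspeed=190.8 kt
Leg 3: track=350.7°, groundspeed=187.0 kt
Leg 4: track=71.5°, groundspeed=148.4 kt

Leg 1: heading 283.3°; drift +5.4° → track 288.7°, groundspeed 187.4 kt
Leg 2: heading 299.9°; drift +3.0° → track 302.9°, groundspeed 190.8 kt
Leg 3: heading 356.3°; drift -5.6° → track 350.7°, groundspeed 187.0 kt
Leg 4: heading 81.3°; drift -9.8° → track 71.5°, groundspeed 148.4 kt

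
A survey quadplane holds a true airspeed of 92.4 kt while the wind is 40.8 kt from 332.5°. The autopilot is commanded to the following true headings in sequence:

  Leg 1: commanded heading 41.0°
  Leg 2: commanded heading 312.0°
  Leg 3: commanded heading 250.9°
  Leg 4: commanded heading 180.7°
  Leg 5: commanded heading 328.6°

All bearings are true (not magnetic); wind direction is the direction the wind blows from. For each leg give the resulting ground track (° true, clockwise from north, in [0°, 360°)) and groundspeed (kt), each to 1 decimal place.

Leg 1: track=67.1°, groundspeed=86.2 kt
Leg 2: track=297.2°, groundspeed=56.0 kt
Leg 3: track=225.9°, groundspeed=95.4 kt
Leg 4: track=172.2°, groundspeed=129.8 kt
Leg 5: track=325.5°, groundspeed=51.8 kt

Leg 1: heading 41.0°; drift +26.1° → track 67.1°, groundspeed 86.2 kt
Leg 2: heading 312.0°; drift -14.8° → track 297.2°, groundspeed 56.0 kt
Leg 3: heading 250.9°; drift -25.0° → track 225.9°, groundspeed 95.4 kt
Leg 4: heading 180.7°; drift -8.5° → track 172.2°, groundspeed 129.8 kt
Leg 5: heading 328.6°; drift -3.1° → track 325.5°, groundspeed 51.8 kt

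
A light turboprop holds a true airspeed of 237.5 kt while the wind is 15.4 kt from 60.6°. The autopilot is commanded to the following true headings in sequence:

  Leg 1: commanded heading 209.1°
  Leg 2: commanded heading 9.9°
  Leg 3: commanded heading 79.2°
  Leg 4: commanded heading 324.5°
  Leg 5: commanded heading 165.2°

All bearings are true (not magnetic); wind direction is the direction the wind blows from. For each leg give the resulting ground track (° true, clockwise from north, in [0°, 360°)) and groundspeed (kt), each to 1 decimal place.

Leg 1: heading 209.1°; drift +1.8° → track 210.9°, groundspeed 250.8 kt
Leg 2: heading 9.9°; drift -3.0° → track 6.9°, groundspeed 228.1 kt
Leg 3: heading 79.2°; drift +1.3° → track 80.5°, groundspeed 223.0 kt
Leg 4: heading 324.5°; drift -3.7° → track 320.8°, groundspeed 239.6 kt
Leg 5: heading 165.2°; drift +3.5° → track 168.7°, groundspeed 241.8 kt

Leg 1: track=210.9°, groundspeed=250.8 kt
Leg 2: track=6.9°, groundspeed=228.1 kt
Leg 3: track=80.5°, groundspeed=223.0 kt
Leg 4: track=320.8°, groundspeed=239.6 kt
Leg 5: track=168.7°, groundspeed=241.8 kt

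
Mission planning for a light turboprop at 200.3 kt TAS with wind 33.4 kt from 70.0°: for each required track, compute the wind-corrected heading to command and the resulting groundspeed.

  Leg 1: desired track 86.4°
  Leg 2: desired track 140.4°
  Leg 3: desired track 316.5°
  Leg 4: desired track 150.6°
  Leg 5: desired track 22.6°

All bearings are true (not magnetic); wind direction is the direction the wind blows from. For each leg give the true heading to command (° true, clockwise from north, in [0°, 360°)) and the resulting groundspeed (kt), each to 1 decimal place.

Leg 1: heading=83.7°, groundspeed=168.0 kt
Leg 2: heading=131.4°, groundspeed=186.6 kt
Leg 3: heading=325.3°, groundspeed=211.3 kt
Leg 4: heading=141.1°, groundspeed=192.1 kt
Leg 5: heading=29.7°, groundspeed=176.2 kt

Leg 1: desired track 86.4°; wind correction -2.7° → command heading 83.7°, groundspeed 168.0 kt
Leg 2: desired track 140.4°; wind correction -9.0° → command heading 131.4°, groundspeed 186.6 kt
Leg 3: desired track 316.5°; wind correction +8.8° → command heading 325.3°, groundspeed 211.3 kt
Leg 4: desired track 150.6°; wind correction -9.5° → command heading 141.1°, groundspeed 192.1 kt
Leg 5: desired track 22.6°; wind correction +7.1° → command heading 29.7°, groundspeed 176.2 kt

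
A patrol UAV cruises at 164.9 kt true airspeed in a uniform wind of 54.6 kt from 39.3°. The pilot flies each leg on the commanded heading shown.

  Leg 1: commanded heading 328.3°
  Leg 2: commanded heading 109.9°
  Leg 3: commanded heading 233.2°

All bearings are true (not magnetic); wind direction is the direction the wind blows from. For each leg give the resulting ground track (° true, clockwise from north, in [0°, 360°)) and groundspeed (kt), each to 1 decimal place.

Leg 1: heading 328.3°; drift -19.3° → track 309.0°, groundspeed 155.9 kt
Leg 2: heading 109.9°; drift +19.3° → track 129.2°, groundspeed 155.5 kt
Leg 3: heading 233.2°; drift -3.4° → track 229.8°, groundspeed 218.3 kt

Leg 1: track=309.0°, groundspeed=155.9 kt
Leg 2: track=129.2°, groundspeed=155.5 kt
Leg 3: track=229.8°, groundspeed=218.3 kt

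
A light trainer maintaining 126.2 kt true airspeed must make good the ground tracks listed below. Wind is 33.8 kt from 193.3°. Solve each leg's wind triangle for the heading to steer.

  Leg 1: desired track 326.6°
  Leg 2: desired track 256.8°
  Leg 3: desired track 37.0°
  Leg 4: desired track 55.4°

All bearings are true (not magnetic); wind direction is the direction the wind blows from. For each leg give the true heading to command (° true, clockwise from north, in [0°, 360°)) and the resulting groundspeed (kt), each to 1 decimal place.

Leg 1: heading=315.4°, groundspeed=147.0 kt
Leg 2: heading=242.9°, groundspeed=107.4 kt
Leg 3: heading=43.2°, groundspeed=156.4 kt
Leg 4: heading=65.7°, groundspeed=149.2 kt

Leg 1: desired track 326.6°; wind correction -11.2° → command heading 315.4°, groundspeed 147.0 kt
Leg 2: desired track 256.8°; wind correction -13.9° → command heading 242.9°, groundspeed 107.4 kt
Leg 3: desired track 37.0°; wind correction +6.2° → command heading 43.2°, groundspeed 156.4 kt
Leg 4: desired track 55.4°; wind correction +10.3° → command heading 65.7°, groundspeed 149.2 kt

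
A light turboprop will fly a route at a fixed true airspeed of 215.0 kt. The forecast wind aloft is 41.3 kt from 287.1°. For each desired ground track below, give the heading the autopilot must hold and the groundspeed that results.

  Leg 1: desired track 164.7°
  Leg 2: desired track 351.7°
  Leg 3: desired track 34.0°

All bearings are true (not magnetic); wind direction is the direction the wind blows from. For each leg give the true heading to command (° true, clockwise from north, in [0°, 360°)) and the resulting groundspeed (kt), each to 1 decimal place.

Leg 1: heading=174.0°, groundspeed=234.3 kt
Leg 2: heading=341.7°, groundspeed=194.0 kt
Leg 3: heading=23.4°, groundspeed=223.3 kt

Leg 1: desired track 164.7°; wind correction +9.3° → command heading 174.0°, groundspeed 234.3 kt
Leg 2: desired track 351.7°; wind correction -10.0° → command heading 341.7°, groundspeed 194.0 kt
Leg 3: desired track 34.0°; wind correction -10.6° → command heading 23.4°, groundspeed 223.3 kt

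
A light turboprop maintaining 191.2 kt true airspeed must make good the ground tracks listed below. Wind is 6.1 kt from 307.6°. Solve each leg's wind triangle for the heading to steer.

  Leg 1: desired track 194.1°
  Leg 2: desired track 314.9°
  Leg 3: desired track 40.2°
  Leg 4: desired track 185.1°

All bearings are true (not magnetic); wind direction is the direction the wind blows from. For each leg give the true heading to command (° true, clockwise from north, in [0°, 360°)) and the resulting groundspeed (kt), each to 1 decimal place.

Leg 1: desired track 194.1°; wind correction +1.7° → command heading 195.8°, groundspeed 193.6 kt
Leg 2: desired track 314.9°; wind correction -0.2° → command heading 314.7°, groundspeed 185.1 kt
Leg 3: desired track 40.2°; wind correction -1.8° → command heading 38.4°, groundspeed 191.4 kt
Leg 4: desired track 185.1°; wind correction +1.5° → command heading 186.6°, groundspeed 194.4 kt

Leg 1: heading=195.8°, groundspeed=193.6 kt
Leg 2: heading=314.7°, groundspeed=185.1 kt
Leg 3: heading=38.4°, groundspeed=191.4 kt
Leg 4: heading=186.6°, groundspeed=194.4 kt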